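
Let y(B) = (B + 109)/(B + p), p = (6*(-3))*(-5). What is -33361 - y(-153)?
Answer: -2101787/63 ≈ -33362.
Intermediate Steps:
p = 90 (p = -18*(-5) = 90)
y(B) = (109 + B)/(90 + B) (y(B) = (B + 109)/(B + 90) = (109 + B)/(90 + B))
-33361 - y(-153) = -33361 - (109 - 153)/(90 - 153) = -33361 - (-44)/(-63) = -33361 - (-1)*(-44)/63 = -33361 - 1*44/63 = -33361 - 44/63 = -2101787/63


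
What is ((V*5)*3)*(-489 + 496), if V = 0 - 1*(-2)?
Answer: 210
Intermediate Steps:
V = 2 (V = 0 + 2 = 2)
((V*5)*3)*(-489 + 496) = ((2*5)*3)*(-489 + 496) = (10*3)*7 = 30*7 = 210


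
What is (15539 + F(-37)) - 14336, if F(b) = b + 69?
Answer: 1235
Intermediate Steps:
F(b) = 69 + b
(15539 + F(-37)) - 14336 = (15539 + (69 - 37)) - 14336 = (15539 + 32) - 14336 = 15571 - 14336 = 1235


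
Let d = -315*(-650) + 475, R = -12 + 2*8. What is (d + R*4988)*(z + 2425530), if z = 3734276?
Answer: 1387046635662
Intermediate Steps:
R = 4 (R = -12 + 16 = 4)
d = 205225 (d = 204750 + 475 = 205225)
(d + R*4988)*(z + 2425530) = (205225 + 4*4988)*(3734276 + 2425530) = (205225 + 19952)*6159806 = 225177*6159806 = 1387046635662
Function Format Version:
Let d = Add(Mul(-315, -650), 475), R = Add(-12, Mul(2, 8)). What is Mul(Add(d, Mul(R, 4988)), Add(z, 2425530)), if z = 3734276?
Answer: 1387046635662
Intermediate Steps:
R = 4 (R = Add(-12, 16) = 4)
d = 205225 (d = Add(204750, 475) = 205225)
Mul(Add(d, Mul(R, 4988)), Add(z, 2425530)) = Mul(Add(205225, Mul(4, 4988)), Add(3734276, 2425530)) = Mul(Add(205225, 19952), 6159806) = Mul(225177, 6159806) = 1387046635662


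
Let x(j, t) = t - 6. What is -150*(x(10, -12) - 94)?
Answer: 16800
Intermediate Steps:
x(j, t) = -6 + t
-150*(x(10, -12) - 94) = -150*((-6 - 12) - 94) = -150*(-18 - 94) = -150*(-112) = 16800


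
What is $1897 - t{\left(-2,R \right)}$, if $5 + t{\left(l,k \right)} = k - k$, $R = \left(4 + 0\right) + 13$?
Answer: $1902$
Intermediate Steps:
$R = 17$ ($R = 4 + 13 = 17$)
$t{\left(l,k \right)} = -5$ ($t{\left(l,k \right)} = -5 + \left(k - k\right) = -5 + 0 = -5$)
$1897 - t{\left(-2,R \right)} = 1897 - -5 = 1897 + 5 = 1902$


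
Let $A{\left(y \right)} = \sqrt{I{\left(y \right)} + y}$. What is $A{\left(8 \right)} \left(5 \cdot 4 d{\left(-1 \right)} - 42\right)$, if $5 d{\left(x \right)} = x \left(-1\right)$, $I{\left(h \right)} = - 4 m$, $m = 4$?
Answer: $- 76 i \sqrt{2} \approx - 107.48 i$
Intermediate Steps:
$I{\left(h \right)} = -16$ ($I{\left(h \right)} = \left(-4\right) 4 = -16$)
$d{\left(x \right)} = - \frac{x}{5}$ ($d{\left(x \right)} = \frac{x \left(-1\right)}{5} = \frac{\left(-1\right) x}{5} = - \frac{x}{5}$)
$A{\left(y \right)} = \sqrt{-16 + y}$
$A{\left(8 \right)} \left(5 \cdot 4 d{\left(-1 \right)} - 42\right) = \sqrt{-16 + 8} \left(5 \cdot 4 \left(\left(- \frac{1}{5}\right) \left(-1\right)\right) - 42\right) = \sqrt{-8} \left(20 \cdot \frac{1}{5} - 42\right) = 2 i \sqrt{2} \left(4 - 42\right) = 2 i \sqrt{2} \left(-38\right) = - 76 i \sqrt{2}$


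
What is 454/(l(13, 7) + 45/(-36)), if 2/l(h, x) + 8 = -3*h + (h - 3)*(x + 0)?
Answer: -41768/107 ≈ -390.35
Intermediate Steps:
l(h, x) = 2/(-8 - 3*h + x*(-3 + h)) (l(h, x) = 2/(-8 + (-3*h + (h - 3)*(x + 0))) = 2/(-8 + (-3*h + (-3 + h)*x)) = 2/(-8 + (-3*h + x*(-3 + h))) = 2/(-8 - 3*h + x*(-3 + h)))
454/(l(13, 7) + 45/(-36)) = 454/(2/(-8 - 3*13 - 3*7 + 13*7) + 45/(-36)) = 454/(2/(-8 - 39 - 21 + 91) + 45*(-1/36)) = 454/(2/23 - 5/4) = 454/(-107/92) = -92/107*454 = -41768/107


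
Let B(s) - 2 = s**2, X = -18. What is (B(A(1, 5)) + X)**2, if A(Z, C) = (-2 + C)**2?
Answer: 4225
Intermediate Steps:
B(s) = 2 + s**2
(B(A(1, 5)) + X)**2 = ((2 + ((-2 + 5)**2)**2) - 18)**2 = ((2 + (3**2)**2) - 18)**2 = ((2 + 9**2) - 18)**2 = ((2 + 81) - 18)**2 = (83 - 18)**2 = 65**2 = 4225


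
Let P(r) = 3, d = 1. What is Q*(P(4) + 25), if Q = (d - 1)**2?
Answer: 0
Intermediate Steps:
Q = 0 (Q = (1 - 1)**2 = 0**2 = 0)
Q*(P(4) + 25) = 0*(3 + 25) = 0*28 = 0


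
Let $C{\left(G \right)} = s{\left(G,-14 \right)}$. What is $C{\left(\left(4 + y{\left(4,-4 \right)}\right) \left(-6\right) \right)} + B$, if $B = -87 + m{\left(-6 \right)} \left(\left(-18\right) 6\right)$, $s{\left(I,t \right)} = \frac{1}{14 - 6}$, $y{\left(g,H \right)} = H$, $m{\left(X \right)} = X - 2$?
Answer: $\frac{6217}{8} \approx 777.13$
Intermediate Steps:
$m{\left(X \right)} = -2 + X$
$s{\left(I,t \right)} = \frac{1}{8}$
$C{\left(G \right)} = \frac{1}{8}$
$B = 777$ ($B = -87 + \left(-2 - 6\right) \left(\left(-18\right) 6\right) = -87 - -864 = -87 + 864 = 777$)
$C{\left(\left(4 + y{\left(4,-4 \right)}\right) \left(-6\right) \right)} + B = \frac{1}{8} + 777 = \frac{6217}{8}$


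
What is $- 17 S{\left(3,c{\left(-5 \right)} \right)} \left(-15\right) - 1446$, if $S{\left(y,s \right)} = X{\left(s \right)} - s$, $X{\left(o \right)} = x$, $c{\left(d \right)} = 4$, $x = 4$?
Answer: $-1446$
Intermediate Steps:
$X{\left(o \right)} = 4$
$S{\left(y,s \right)} = 4 - s$
$- 17 S{\left(3,c{\left(-5 \right)} \right)} \left(-15\right) - 1446 = - 17 \left(4 - 4\right) \left(-15\right) - 1446 = \left(-17\right) 0 \left(-15\right) - 1446 = 0 \left(-15\right) - 1446 = 0 - 1446 = -1446$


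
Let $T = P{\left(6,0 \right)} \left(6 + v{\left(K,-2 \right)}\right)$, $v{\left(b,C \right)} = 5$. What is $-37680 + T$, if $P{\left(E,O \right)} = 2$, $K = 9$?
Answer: $-37658$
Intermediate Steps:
$T = 22$ ($T = 2 \left(6 + 5\right) = 2 \cdot 11 = 22$)
$-37680 + T = -37680 + 22 = -37658$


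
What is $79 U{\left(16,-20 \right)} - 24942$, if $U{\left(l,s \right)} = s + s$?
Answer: $-28102$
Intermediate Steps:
$U{\left(l,s \right)} = 2 s$
$79 U{\left(16,-20 \right)} - 24942 = 79 \cdot 2 \left(-20\right) - 24942 = 79 \left(-40\right) - 24942 = -3160 - 24942 = -28102$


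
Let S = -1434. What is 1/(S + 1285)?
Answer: -1/149 ≈ -0.0067114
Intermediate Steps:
1/(S + 1285) = 1/(-1434 + 1285) = 1/(-149) = -1/149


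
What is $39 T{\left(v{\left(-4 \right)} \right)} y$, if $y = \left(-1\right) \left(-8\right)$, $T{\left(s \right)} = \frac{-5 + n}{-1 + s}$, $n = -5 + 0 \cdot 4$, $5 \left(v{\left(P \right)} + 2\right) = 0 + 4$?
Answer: $\frac{15600}{11} \approx 1418.2$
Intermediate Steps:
$v{\left(P \right)} = - \frac{6}{5}$ ($v{\left(P \right)} = -2 + \frac{0 + 4}{5} = -2 + \frac{1}{5} \cdot 4 = -2 + \frac{4}{5} = - \frac{6}{5}$)
$n = -5$ ($n = -5 + 0 = -5$)
$T{\left(s \right)} = - \frac{10}{-1 + s}$ ($T{\left(s \right)} = \frac{-5 - 5}{-1 + s} = - \frac{10}{-1 + s}$)
$y = 8$
$39 T{\left(v{\left(-4 \right)} \right)} y = 39 \left(- \frac{10}{-1 - \frac{6}{5}}\right) 8 = 39 \left(- \frac{10}{- \frac{11}{5}}\right) 8 = 39 \left(\left(-10\right) \left(- \frac{5}{11}\right)\right) 8 = 39 \cdot \frac{50}{11} \cdot 8 = \frac{1950}{11} \cdot 8 = \frac{15600}{11}$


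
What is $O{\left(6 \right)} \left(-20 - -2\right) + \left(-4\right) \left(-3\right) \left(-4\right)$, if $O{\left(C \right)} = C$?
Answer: $-156$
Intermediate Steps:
$O{\left(6 \right)} \left(-20 - -2\right) + \left(-4\right) \left(-3\right) \left(-4\right) = 6 \left(-20 - -2\right) + \left(-4\right) \left(-3\right) \left(-4\right) = 6 \left(-20 + 2\right) + 12 \left(-4\right) = 6 \left(-18\right) - 48 = -108 - 48 = -156$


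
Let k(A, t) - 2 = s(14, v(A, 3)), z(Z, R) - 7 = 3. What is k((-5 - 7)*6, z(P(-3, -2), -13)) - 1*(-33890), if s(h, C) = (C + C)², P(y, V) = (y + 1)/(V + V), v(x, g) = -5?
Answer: 33992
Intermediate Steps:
P(y, V) = (1 + y)/(2*V) (P(y, V) = (1 + y)/((2*V)) = (1 + y)*(1/(2*V)) = (1 + y)/(2*V))
z(Z, R) = 10 (z(Z, R) = 7 + 3 = 10)
s(h, C) = 4*C² (s(h, C) = (2*C)² = 4*C²)
k(A, t) = 102 (k(A, t) = 2 + 4*(-5)² = 2 + 4*25 = 2 + 100 = 102)
k((-5 - 7)*6, z(P(-3, -2), -13)) - 1*(-33890) = 102 - 1*(-33890) = 102 + 33890 = 33992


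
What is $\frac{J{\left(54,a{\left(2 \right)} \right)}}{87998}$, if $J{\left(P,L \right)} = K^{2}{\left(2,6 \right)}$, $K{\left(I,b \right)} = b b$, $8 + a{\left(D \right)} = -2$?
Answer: $\frac{648}{43999} \approx 0.014728$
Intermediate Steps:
$a{\left(D \right)} = -10$ ($a{\left(D \right)} = -8 - 2 = -10$)
$K{\left(I,b \right)} = b^{2}$
$J{\left(P,L \right)} = 1296$ ($J{\left(P,L \right)} = \left(6^{2}\right)^{2} = 36^{2} = 1296$)
$\frac{J{\left(54,a{\left(2 \right)} \right)}}{87998} = \frac{1296}{87998} = 1296 \cdot \frac{1}{87998} = \frac{648}{43999}$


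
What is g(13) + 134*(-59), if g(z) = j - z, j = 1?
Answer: -7918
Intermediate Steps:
g(z) = 1 - z
g(13) + 134*(-59) = (1 - 1*13) + 134*(-59) = (1 - 13) - 7906 = -12 - 7906 = -7918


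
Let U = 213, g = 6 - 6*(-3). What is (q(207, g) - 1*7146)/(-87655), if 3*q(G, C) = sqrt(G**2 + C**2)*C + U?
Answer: 1415/17531 - 24*sqrt(193)/17531 ≈ 0.061695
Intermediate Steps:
g = 24 (g = 6 + 18 = 24)
q(G, C) = 71 + C*sqrt(C**2 + G**2)/3 (q(G, C) = (sqrt(G**2 + C**2)*C + 213)/3 = (sqrt(C**2 + G**2)*C + 213)/3 = (C*sqrt(C**2 + G**2) + 213)/3 = (213 + C*sqrt(C**2 + G**2))/3 = 71 + C*sqrt(C**2 + G**2)/3)
(q(207, g) - 1*7146)/(-87655) = ((71 + (1/3)*24*sqrt(24**2 + 207**2)) - 1*7146)/(-87655) = ((71 + (1/3)*24*sqrt(576 + 42849)) - 7146)*(-1/87655) = ((71 + (1/3)*24*sqrt(43425)) - 7146)*(-1/87655) = ((71 + (1/3)*24*(15*sqrt(193))) - 7146)*(-1/87655) = ((71 + 120*sqrt(193)) - 7146)*(-1/87655) = (-7075 + 120*sqrt(193))*(-1/87655) = 1415/17531 - 24*sqrt(193)/17531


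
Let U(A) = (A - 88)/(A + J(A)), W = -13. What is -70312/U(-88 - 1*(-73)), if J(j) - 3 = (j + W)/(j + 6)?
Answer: -5624960/927 ≈ -6067.9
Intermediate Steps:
J(j) = 3 + (-13 + j)/(6 + j) (J(j) = 3 + (j - 13)/(j + 6) = 3 + (-13 + j)/(6 + j))
U(A) = (-88 + A)/(A + (5 + 4*A)/(6 + A)) (U(A) = (A - 88)/(A + (5 + 4*A)/(6 + A)) = (-88 + A)/(A + (5 + 4*A)/(6 + A)))
-70312/U(-88 - 1*(-73)) = -70312*(5 + 4*(-88 - 1*(-73)) + (-88 - 1*(-73))*(6 + (-88 - 1*(-73))))/((-88 + (-88 - 1*(-73)))*(6 + (-88 - 1*(-73)))) = -70312*(5 + 4*(-88 + 73) + (-88 + 73)*(6 + (-88 + 73)))/((-88 + (-88 + 73))*(6 + (-88 + 73))) = -70312*(5 + 4*(-15) - 15*(6 - 15))/((-88 - 15)*(6 - 15)) = -70312/(-103*(-9)/(5 - 60 - 15*(-9))) = -70312/(-103*(-9)/(5 - 60 + 135)) = -70312/(-103*(-9)/80) = -70312/((1/80)*(-103)*(-9)) = -70312/927/80 = -70312*80/927 = -5624960/927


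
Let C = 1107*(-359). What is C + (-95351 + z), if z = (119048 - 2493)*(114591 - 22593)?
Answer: 10722334126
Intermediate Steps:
C = -397413
z = 10722826890 (z = 116555*91998 = 10722826890)
C + (-95351 + z) = -397413 + (-95351 + 10722826890) = -397413 + 10722731539 = 10722334126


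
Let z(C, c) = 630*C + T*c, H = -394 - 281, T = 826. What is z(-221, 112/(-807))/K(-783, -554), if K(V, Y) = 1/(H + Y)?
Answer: 138202428938/807 ≈ 1.7125e+8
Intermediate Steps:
H = -675
K(V, Y) = 1/(-675 + Y)
z(C, c) = 630*C + 826*c
z(-221, 112/(-807))/K(-783, -554) = (630*(-221) + 826*(112/(-807)))/(1/(-675 - 554)) = (-139230 + 826*(112*(-1/807)))/(1/(-1229)) = (-139230 + 826*(-112/807))/(-1/1229) = (-139230 - 92512/807)*(-1229) = -112451122/807*(-1229) = 138202428938/807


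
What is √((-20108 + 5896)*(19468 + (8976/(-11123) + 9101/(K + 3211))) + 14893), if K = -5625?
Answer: I*√3520590617835786581/112819 ≈ 16631.0*I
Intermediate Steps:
√((-20108 + 5896)*(19468 + (8976/(-11123) + 9101/(K + 3211))) + 14893) = √((-20108 + 5896)*(19468 + (8976/(-11123) + 9101/(-5625 + 3211))) + 14893) = √(-14212*(19468 + (8976*(-1/11123) + 9101/(-2414))) + 14893) = √(-14212*(19468 + (-8976/11123 + 9101*(-1/2414))) + 14893) = √(-14212*(19468 + (-8976/11123 - 9101/2414)) + 14893) = √(-14212*(19468 - 122898487/26850922) + 14893) = √(-14212*522610851009/26850922 + 14893) = √(-218451335721762/789733 + 14893) = √(-218439574228193/789733) = I*√3520590617835786581/112819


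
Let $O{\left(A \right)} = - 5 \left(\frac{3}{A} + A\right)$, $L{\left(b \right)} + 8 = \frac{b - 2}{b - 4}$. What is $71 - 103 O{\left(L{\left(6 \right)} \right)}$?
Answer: $- \frac{6553}{2} \approx -3276.5$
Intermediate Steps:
$L{\left(b \right)} = -8 + \frac{-2 + b}{-4 + b}$ ($L{\left(b \right)} = -8 + \frac{b - 2}{b - 4} = -8 + \frac{-2 + b}{-4 + b}$)
$O{\left(A \right)} = - \frac{15}{A} - 5 A$ ($O{\left(A \right)} = - 5 \left(A + \frac{3}{A}\right) = - \frac{15}{A} - 5 A$)
$71 - 103 O{\left(L{\left(6 \right)} \right)} = 71 - 103 \left(- \frac{15}{\frac{1}{-4 + 6} \left(30 - 42\right)} - 5 \frac{30 - 42}{-4 + 6}\right) = 71 - 103 \left(- \frac{15}{\frac{1}{2} \left(30 - 42\right)} - 5 \frac{30 - 42}{2}\right) = 71 - 103 \left(- \frac{15}{\frac{1}{2} \left(-12\right)} - 5 \cdot \frac{1}{2} \left(-12\right)\right) = 71 - 103 \left(- \frac{15}{-6} - -30\right) = 71 - 103 \left(\left(-15\right) \left(- \frac{1}{6}\right) + 30\right) = 71 - 103 \left(\frac{5}{2} + 30\right) = 71 - \frac{6695}{2} = - \frac{6553}{2}$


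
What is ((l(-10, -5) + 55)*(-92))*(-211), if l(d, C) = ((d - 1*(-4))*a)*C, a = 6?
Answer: 4561820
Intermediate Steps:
l(d, C) = C*(24 + 6*d) (l(d, C) = ((d - 1*(-4))*6)*C = ((d + 4)*6)*C = ((4 + d)*6)*C = (24 + 6*d)*C = C*(24 + 6*d))
((l(-10, -5) + 55)*(-92))*(-211) = ((6*(-5)*(4 - 10) + 55)*(-92))*(-211) = ((6*(-5)*(-6) + 55)*(-92))*(-211) = ((180 + 55)*(-92))*(-211) = (235*(-92))*(-211) = -21620*(-211) = 4561820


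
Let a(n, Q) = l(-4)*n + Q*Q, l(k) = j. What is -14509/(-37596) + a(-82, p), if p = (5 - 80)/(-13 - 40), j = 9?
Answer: -77685853751/105607164 ≈ -735.61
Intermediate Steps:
l(k) = 9
p = 75/53 (p = -75/(-53) = -75*(-1/53) = 75/53 ≈ 1.4151)
a(n, Q) = Q² + 9*n (a(n, Q) = 9*n + Q*Q = 9*n + Q² = Q² + 9*n)
-14509/(-37596) + a(-82, p) = -14509/(-37596) + ((75/53)² + 9*(-82)) = -14509*(-1/37596) + (5625/2809 - 738) = 14509/37596 - 2067417/2809 = -77685853751/105607164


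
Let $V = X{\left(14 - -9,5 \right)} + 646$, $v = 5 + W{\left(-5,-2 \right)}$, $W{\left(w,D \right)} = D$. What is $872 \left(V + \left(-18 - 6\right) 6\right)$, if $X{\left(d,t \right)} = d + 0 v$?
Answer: $457800$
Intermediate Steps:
$v = 3$ ($v = 5 - 2 = 3$)
$X{\left(d,t \right)} = d$ ($X{\left(d,t \right)} = d + 0 \cdot 3 = d + 0 = d$)
$V = 669$ ($V = \left(14 - -9\right) + 646 = \left(14 + 9\right) + 646 = 23 + 646 = 669$)
$872 \left(V + \left(-18 - 6\right) 6\right) = 872 \left(669 + \left(-18 - 6\right) 6\right) = 872 \left(669 - 144\right) = 872 \cdot 525 = 457800$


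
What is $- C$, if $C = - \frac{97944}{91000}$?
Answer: $\frac{1749}{1625} \approx 1.0763$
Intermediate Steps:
$C = - \frac{1749}{1625}$ ($C = \left(-97944\right) \frac{1}{91000} = - \frac{1749}{1625} \approx -1.0763$)
$- C = \left(-1\right) \left(- \frac{1749}{1625}\right) = \frac{1749}{1625}$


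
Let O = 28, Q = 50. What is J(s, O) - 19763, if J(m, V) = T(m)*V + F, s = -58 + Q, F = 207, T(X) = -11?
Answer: -19864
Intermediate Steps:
s = -8 (s = -58 + 50 = -8)
J(m, V) = 207 - 11*V (J(m, V) = -11*V + 207 = 207 - 11*V)
J(s, O) - 19763 = (207 - 11*28) - 19763 = (207 - 308) - 19763 = -101 - 19763 = -19864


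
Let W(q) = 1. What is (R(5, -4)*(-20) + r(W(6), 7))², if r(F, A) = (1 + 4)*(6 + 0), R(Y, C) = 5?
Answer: 4900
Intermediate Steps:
r(F, A) = 30 (r(F, A) = 5*6 = 30)
(R(5, -4)*(-20) + r(W(6), 7))² = (5*(-20) + 30)² = (-100 + 30)² = (-70)² = 4900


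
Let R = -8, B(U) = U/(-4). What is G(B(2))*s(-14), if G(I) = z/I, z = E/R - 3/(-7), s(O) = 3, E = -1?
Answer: -93/28 ≈ -3.3214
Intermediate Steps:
B(U) = -U/4 (B(U) = U*(-1/4) = -U/4)
z = 31/56 (z = -1/(-8) - 3/(-7) = -1*(-1/8) - 3*(-1/7) = 1/8 + 3/7 = 31/56 ≈ 0.55357)
G(I) = 31/(56*I)
G(B(2))*s(-14) = (31/(56*((-1/4*2))))*3 = (31/(56*(-1/2)))*3 = ((31/56)*(-2))*3 = -31/28*3 = -93/28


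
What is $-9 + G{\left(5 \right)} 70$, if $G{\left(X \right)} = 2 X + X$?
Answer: $1041$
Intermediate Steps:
$G{\left(X \right)} = 3 X$
$-9 + G{\left(5 \right)} 70 = -9 + 3 \cdot 5 \cdot 70 = -9 + 15 \cdot 70 = -9 + 1050 = 1041$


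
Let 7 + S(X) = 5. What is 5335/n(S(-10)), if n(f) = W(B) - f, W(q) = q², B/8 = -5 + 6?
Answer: 485/6 ≈ 80.833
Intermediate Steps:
B = 8 (B = 8*(-5 + 6) = 8*1 = 8)
S(X) = -2 (S(X) = -7 + 5 = -2)
n(f) = 64 - f (n(f) = 8² - f = 64 - f)
5335/n(S(-10)) = 5335/(64 - 1*(-2)) = 5335/(64 + 2) = 5335/66 = 5335*(1/66) = 485/6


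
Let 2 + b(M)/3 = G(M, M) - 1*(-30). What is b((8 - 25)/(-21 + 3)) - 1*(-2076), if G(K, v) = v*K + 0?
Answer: 233569/108 ≈ 2162.7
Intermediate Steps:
G(K, v) = K*v (G(K, v) = K*v + 0 = K*v)
b(M) = 84 + 3*M² (b(M) = -6 + 3*(M*M - 1*(-30)) = -6 + 3*(M² + 30) = -6 + 3*(30 + M²) = -6 + (90 + 3*M²) = 84 + 3*M²)
b((8 - 25)/(-21 + 3)) - 1*(-2076) = (84 + 3*((8 - 25)/(-21 + 3))²) - 1*(-2076) = (84 + 3*(-17/(-18))²) + 2076 = (84 + 3*(-17*(-1/18))²) + 2076 = (84 + 3*(17/18)²) + 2076 = (84 + 3*(289/324)) + 2076 = (84 + 289/108) + 2076 = 9361/108 + 2076 = 233569/108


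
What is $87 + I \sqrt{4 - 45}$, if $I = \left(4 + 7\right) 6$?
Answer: $87 + 66 i \sqrt{41} \approx 87.0 + 422.61 i$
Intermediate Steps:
$I = 66$ ($I = 11 \cdot 6 = 66$)
$87 + I \sqrt{4 - 45} = 87 + 66 \sqrt{4 - 45} = 87 + 66 \sqrt{-41} = 87 + 66 i \sqrt{41}$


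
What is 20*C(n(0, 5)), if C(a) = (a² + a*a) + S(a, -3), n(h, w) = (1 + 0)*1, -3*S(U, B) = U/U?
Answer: 100/3 ≈ 33.333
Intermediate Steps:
S(U, B) = -⅓ (S(U, B) = -U/(3*U) = -⅓*1 = -⅓)
n(h, w) = 1 (n(h, w) = 1*1 = 1)
C(a) = -⅓ + 2*a² (C(a) = (a² + a*a) - ⅓ = (a² + a²) - ⅓ = 2*a² - ⅓ = -⅓ + 2*a²)
20*C(n(0, 5)) = 20*(-⅓ + 2*1²) = 20*(-⅓ + 2*1) = 20*(-⅓ + 2) = 20*(5/3) = 100/3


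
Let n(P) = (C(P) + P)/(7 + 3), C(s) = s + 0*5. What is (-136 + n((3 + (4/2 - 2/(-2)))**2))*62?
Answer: -39928/5 ≈ -7985.6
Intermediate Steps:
C(s) = s (C(s) = s + 0 = s)
n(P) = P/5 (n(P) = (P + P)/(7 + 3) = (2*P)/10 = (2*P)*(1/10) = P/5)
(-136 + n((3 + (4/2 - 2/(-2)))**2))*62 = (-136 + (3 + (4/2 - 2/(-2)))**2/5)*62 = (-136 + (3 + (4*(1/2) - 2*(-1/2)))**2/5)*62 = (-136 + (3 + (2 + 1))**2/5)*62 = (-136 + (3 + 3)**2/5)*62 = (-136 + (1/5)*6**2)*62 = (-136 + (1/5)*36)*62 = (-136 + 36/5)*62 = -644/5*62 = -39928/5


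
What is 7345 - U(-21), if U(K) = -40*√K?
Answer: 7345 + 40*I*√21 ≈ 7345.0 + 183.3*I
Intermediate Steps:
7345 - U(-21) = 7345 - (-40)*√(-21) = 7345 - (-40)*I*√21 = 7345 + 40*I*√21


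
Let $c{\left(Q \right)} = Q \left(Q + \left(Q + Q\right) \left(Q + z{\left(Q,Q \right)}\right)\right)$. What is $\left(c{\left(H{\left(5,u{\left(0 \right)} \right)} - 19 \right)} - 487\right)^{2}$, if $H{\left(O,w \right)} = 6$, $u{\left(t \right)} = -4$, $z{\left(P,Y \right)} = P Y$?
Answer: $2746808100$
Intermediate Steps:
$c{\left(Q \right)} = Q \left(Q + 2 Q \left(Q + Q^{2}\right)\right)$ ($c{\left(Q \right)} = Q \left(Q + \left(Q + Q\right) \left(Q + Q Q\right)\right) = Q \left(Q + 2 Q \left(Q + Q^{2}\right)\right)$)
$\left(c{\left(H{\left(5,u{\left(0 \right)} \right)} - 19 \right)} - 487\right)^{2} = \left(\left(6 - 19\right)^{2} \left(1 + 2 \left(6 - 19\right) + 2 \left(6 - 19\right)^{2}\right) - 487\right)^{2} = \left(\left(-13\right)^{2} \left(1 + 2 \left(-13\right) + 2 \left(-13\right)^{2}\right) - 487\right)^{2} = \left(169 \left(1 - 26 + 2 \cdot 169\right) - 487\right)^{2} = \left(169 \left(1 - 26 + 338\right) - 487\right)^{2} = \left(169 \cdot 313 - 487\right)^{2} = \left(52897 - 487\right)^{2} = 52410^{2} = 2746808100$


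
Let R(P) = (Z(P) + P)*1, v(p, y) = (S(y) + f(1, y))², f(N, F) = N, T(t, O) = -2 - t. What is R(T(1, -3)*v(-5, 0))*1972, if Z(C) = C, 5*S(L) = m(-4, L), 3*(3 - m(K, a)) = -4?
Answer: -3092096/75 ≈ -41228.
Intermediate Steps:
m(K, a) = 13/3 (m(K, a) = 3 - ⅓*(-4) = 3 + 4/3 = 13/3)
S(L) = 13/15 (S(L) = (⅕)*(13/3) = 13/15)
v(p, y) = 784/225 (v(p, y) = (13/15 + 1)² = (28/15)² = 784/225)
R(P) = 2*P (R(P) = (P + P)*1 = (2*P)*1 = 2*P)
R(T(1, -3)*v(-5, 0))*1972 = (2*((-2 - 1*1)*(784/225)))*1972 = (2*((-2 - 1)*(784/225)))*1972 = (2*(-3*784/225))*1972 = (2*(-784/75))*1972 = -1568/75*1972 = -3092096/75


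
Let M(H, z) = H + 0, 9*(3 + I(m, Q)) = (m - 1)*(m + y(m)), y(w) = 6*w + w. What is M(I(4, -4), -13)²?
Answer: 529/9 ≈ 58.778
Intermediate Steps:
y(w) = 7*w
I(m, Q) = -3 + 8*m*(-1 + m)/9 (I(m, Q) = -3 + ((m - 1)*(m + 7*m))/9 = -3 + ((-1 + m)*(8*m))/9 = -3 + (8*m*(-1 + m))/9 = -3 + 8*m*(-1 + m)/9)
M(H, z) = H
M(I(4, -4), -13)² = (-3 - 8/9*4 + (8/9)*4²)² = (-3 - 32/9 + (8/9)*16)² = (-3 - 32/9 + 128/9)² = (23/3)² = 529/9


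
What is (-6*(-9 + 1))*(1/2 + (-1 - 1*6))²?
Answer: 2028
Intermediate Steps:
(-6*(-9 + 1))*(1/2 + (-1 - 1*6))² = (-6*(-8))*(½ + (-1 - 6))² = 48*(½ - 7)² = 48*(-13/2)² = 48*(169/4) = 2028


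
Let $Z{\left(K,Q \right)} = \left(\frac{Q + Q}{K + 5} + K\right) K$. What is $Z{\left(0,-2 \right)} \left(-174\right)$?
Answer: $0$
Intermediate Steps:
$Z{\left(K,Q \right)} = K \left(K + \frac{2 Q}{5 + K}\right)$ ($Z{\left(K,Q \right)} = \left(\frac{2 Q}{5 + K} + K\right) K = \left(K + \frac{2 Q}{5 + K}\right) K = K \left(K + \frac{2 Q}{5 + K}\right)$)
$Z{\left(0,-2 \right)} \left(-174\right) = \frac{0 \left(0^{2} + 2 \left(-2\right) + 5 \cdot 0\right)}{5 + 0} \left(-174\right) = \frac{0 \left(0 - 4 + 0\right)}{5} \left(-174\right) = 0 \cdot \frac{1}{5} \left(-4\right) \left(-174\right) = 0 \left(-174\right) = 0$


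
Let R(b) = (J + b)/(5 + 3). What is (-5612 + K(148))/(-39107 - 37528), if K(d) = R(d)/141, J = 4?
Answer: 791273/10805535 ≈ 0.073228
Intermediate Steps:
R(b) = 1/2 + b/8 (R(b) = (4 + b)/(5 + 3) = (4 + b)/8 = (4 + b)*(1/8) = 1/2 + b/8)
K(d) = 1/282 + d/1128 (K(d) = (1/2 + d/8)/141 = (1/2 + d/8)*(1/141) = 1/282 + d/1128)
(-5612 + K(148))/(-39107 - 37528) = (-5612 + (1/282 + (1/1128)*148))/(-39107 - 37528) = (-5612 + (1/282 + 37/282))/(-76635) = (-5612 + 19/141)*(-1/76635) = -791273/141*(-1/76635) = 791273/10805535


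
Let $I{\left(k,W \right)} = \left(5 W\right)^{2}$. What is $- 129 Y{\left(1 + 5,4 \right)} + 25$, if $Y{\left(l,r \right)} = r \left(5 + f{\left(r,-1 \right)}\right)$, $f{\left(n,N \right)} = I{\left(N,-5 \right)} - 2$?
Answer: $-324023$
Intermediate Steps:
$I{\left(k,W \right)} = 25 W^{2}$
$f{\left(n,N \right)} = 623$ ($f{\left(n,N \right)} = 25 \left(-5\right)^{2} - 2 = 25 \cdot 25 - 2 = 625 - 2 = 623$)
$Y{\left(l,r \right)} = 628 r$ ($Y{\left(l,r \right)} = r \left(5 + 623\right) = r 628 = 628 r$)
$- 129 Y{\left(1 + 5,4 \right)} + 25 = - 129 \cdot 628 \cdot 4 + 25 = \left(-129\right) 2512 + 25 = -324048 + 25 = -324023$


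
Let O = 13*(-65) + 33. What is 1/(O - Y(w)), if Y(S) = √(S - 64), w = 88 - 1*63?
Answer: I/(√39 - 812*I) ≈ -0.0012315 + 9.471e-6*I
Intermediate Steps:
w = 25 (w = 88 - 63 = 25)
Y(S) = √(-64 + S)
O = -812 (O = -845 + 33 = -812)
1/(O - Y(w)) = 1/(-812 - √(-64 + 25)) = 1/(-812 - √(-39)) = 1/(-812 - I*√39)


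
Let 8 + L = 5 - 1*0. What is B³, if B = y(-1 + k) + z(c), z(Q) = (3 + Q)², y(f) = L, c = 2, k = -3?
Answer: 10648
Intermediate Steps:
L = -3 (L = -8 + (5 - 1*0) = -8 + (5 + 0) = -8 + 5 = -3)
y(f) = -3
B = 22 (B = -3 + (3 + 2)² = -3 + 5² = -3 + 25 = 22)
B³ = 22³ = 10648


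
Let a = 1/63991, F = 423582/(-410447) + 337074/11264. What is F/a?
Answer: 4273951992730065/2311637504 ≈ 1.8489e+6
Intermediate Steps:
F = 66789892215/2311637504 (F = 423582*(-1/410447) + 337074*(1/11264) = -423582/410447 + 168537/5632 = 66789892215/2311637504 ≈ 28.893)
a = 1/63991 ≈ 1.5627e-5
F/a = 66789892215/(2311637504*(1/63991)) = (66789892215/2311637504)*63991 = 4273951992730065/2311637504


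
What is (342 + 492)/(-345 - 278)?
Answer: -834/623 ≈ -1.3387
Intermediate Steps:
(342 + 492)/(-345 - 278) = 834/(-623) = 834*(-1/623) = -834/623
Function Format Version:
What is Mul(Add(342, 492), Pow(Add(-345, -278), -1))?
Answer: Rational(-834, 623) ≈ -1.3387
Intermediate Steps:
Mul(Add(342, 492), Pow(Add(-345, -278), -1)) = Mul(834, Pow(-623, -1)) = Mul(834, Rational(-1, 623)) = Rational(-834, 623)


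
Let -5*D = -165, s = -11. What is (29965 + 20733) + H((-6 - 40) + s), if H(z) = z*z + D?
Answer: 53980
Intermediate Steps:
D = 33 (D = -⅕*(-165) = 33)
H(z) = 33 + z² (H(z) = z*z + 33 = z² + 33 = 33 + z²)
(29965 + 20733) + H((-6 - 40) + s) = (29965 + 20733) + (33 + ((-6 - 40) - 11)²) = 50698 + (33 + (-46 - 11)²) = 50698 + (33 + (-57)²) = 50698 + (33 + 3249) = 50698 + 3282 = 53980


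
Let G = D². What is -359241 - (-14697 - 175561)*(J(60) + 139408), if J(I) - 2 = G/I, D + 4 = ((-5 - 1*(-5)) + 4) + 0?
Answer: 26523508539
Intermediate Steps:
D = 0 (D = -4 + (((-5 - 1*(-5)) + 4) + 0) = -4 + (((-5 + 5) + 4) + 0) = -4 + ((0 + 4) + 0) = -4 + (4 + 0) = -4 + 4 = 0)
G = 0 (G = 0² = 0)
J(I) = 2 (J(I) = 2 + 0/I = 2 + 0 = 2)
-359241 - (-14697 - 175561)*(J(60) + 139408) = -359241 - (-14697 - 175561)*(2 + 139408) = -359241 - (-190258)*139410 = -359241 - 1*(-26523867780) = -359241 + 26523867780 = 26523508539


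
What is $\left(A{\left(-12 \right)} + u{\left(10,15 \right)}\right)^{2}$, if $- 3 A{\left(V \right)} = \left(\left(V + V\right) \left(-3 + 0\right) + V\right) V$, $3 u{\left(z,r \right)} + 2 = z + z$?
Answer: $60516$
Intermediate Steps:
$u{\left(z,r \right)} = - \frac{2}{3} + \frac{2 z}{3}$ ($u{\left(z,r \right)} = - \frac{2}{3} + \frac{z + z}{3} = - \frac{2}{3} + \frac{2 z}{3}$)
$A{\left(V \right)} = \frac{5 V^{2}}{3}$ ($A{\left(V \right)} = - \frac{\left(\left(V + V\right) \left(-3 + 0\right) + V\right) V}{3} = - \frac{\left(2 V \left(-3\right) + V\right) V}{3} = - \frac{\left(- 6 V + V\right) V}{3} = - \frac{- 5 V V}{3} = - \frac{\left(-5\right) V^{2}}{3} = \frac{5 V^{2}}{3}$)
$\left(A{\left(-12 \right)} + u{\left(10,15 \right)}\right)^{2} = \left(\frac{5 \left(-12\right)^{2}}{3} + \left(- \frac{2}{3} + \frac{2}{3} \cdot 10\right)\right)^{2} = \left(\frac{5}{3} \cdot 144 + \left(- \frac{2}{3} + \frac{20}{3}\right)\right)^{2} = \left(240 + 6\right)^{2} = 246^{2} = 60516$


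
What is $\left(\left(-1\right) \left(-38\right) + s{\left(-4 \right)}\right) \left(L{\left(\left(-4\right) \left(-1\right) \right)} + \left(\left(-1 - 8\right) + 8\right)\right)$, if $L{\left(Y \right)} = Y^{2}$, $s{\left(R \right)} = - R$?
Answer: $630$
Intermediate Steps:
$\left(\left(-1\right) \left(-38\right) + s{\left(-4 \right)}\right) \left(L{\left(\left(-4\right) \left(-1\right) \right)} + \left(\left(-1 - 8\right) + 8\right)\right) = \left(\left(-1\right) \left(-38\right) - -4\right) \left(\left(\left(-4\right) \left(-1\right)\right)^{2} + \left(\left(-1 - 8\right) + 8\right)\right) = \left(38 + 4\right) \left(4^{2} + \left(-9 + 8\right)\right) = 42 \left(16 - 1\right) = 42 \cdot 15 = 630$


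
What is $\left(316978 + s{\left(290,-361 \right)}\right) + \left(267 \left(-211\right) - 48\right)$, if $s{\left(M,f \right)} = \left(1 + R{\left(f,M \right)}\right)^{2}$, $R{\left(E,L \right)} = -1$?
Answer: $260593$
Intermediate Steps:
$s{\left(M,f \right)} = 0$ ($s{\left(M,f \right)} = \left(1 - 1\right)^{2} = 0^{2} = 0$)
$\left(316978 + s{\left(290,-361 \right)}\right) + \left(267 \left(-211\right) - 48\right) = \left(316978 + 0\right) + \left(267 \left(-211\right) - 48\right) = 316978 - 56385 = 260593$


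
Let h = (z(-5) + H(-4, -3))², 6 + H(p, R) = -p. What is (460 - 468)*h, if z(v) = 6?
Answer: -128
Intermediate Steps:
H(p, R) = -6 - p
h = 16 (h = (6 + (-6 - 1*(-4)))² = (6 + (-6 + 4))² = (6 - 2)² = 4² = 16)
(460 - 468)*h = (460 - 468)*16 = -8*16 = -128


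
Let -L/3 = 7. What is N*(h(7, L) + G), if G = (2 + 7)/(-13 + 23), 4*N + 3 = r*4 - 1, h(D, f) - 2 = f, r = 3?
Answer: -181/5 ≈ -36.200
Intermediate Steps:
L = -21 (L = -3*7 = -21)
h(D, f) = 2 + f
N = 2 (N = -3/4 + (3*4 - 1)/4 = -3/4 + (12 - 1)/4 = -3/4 + (1/4)*11 = -3/4 + 11/4 = 2)
G = 9/10 ≈ 0.90000
N*(h(7, L) + G) = 2*((2 - 21) + 9/10) = 2*(-19 + 9/10) = 2*(-181/10) = -181/5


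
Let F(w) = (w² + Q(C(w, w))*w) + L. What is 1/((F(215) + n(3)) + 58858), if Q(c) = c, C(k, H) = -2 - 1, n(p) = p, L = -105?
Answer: 1/104336 ≈ 9.5844e-6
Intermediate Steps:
C(k, H) = -3
F(w) = -105 + w² - 3*w (F(w) = (w² - 3*w) - 105 = -105 + w² - 3*w)
1/((F(215) + n(3)) + 58858) = 1/(((-105 + 215² - 3*215) + 3) + 58858) = 1/(((-105 + 46225 - 645) + 3) + 58858) = 1/((45475 + 3) + 58858) = 1/(45478 + 58858) = 1/104336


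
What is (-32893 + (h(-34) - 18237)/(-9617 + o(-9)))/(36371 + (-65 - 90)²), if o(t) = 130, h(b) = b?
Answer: -26003135/47748071 ≈ -0.54459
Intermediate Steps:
(-32893 + (h(-34) - 18237)/(-9617 + o(-9)))/(36371 + (-65 - 90)²) = (-32893 + (-34 - 18237)/(-9617 + 130))/(36371 + (-65 - 90)²) = (-32893 - 18271/(-9487))/(36371 + (-155)²) = (-32893 - 18271*(-1/9487))/(36371 + 24025) = (-32893 + 18271/9487)/60396 = -312037620/9487*1/60396 = -26003135/47748071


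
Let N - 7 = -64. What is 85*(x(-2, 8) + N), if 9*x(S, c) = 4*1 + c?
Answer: -14195/3 ≈ -4731.7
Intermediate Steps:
N = -57 (N = 7 - 64 = -57)
x(S, c) = 4/9 + c/9 (x(S, c) = (4*1 + c)/9 = (4 + c)/9 = 4/9 + c/9)
85*(x(-2, 8) + N) = 85*((4/9 + (1/9)*8) - 57) = 85*((4/9 + 8/9) - 57) = 85*(4/3 - 57) = 85*(-167/3) = -14195/3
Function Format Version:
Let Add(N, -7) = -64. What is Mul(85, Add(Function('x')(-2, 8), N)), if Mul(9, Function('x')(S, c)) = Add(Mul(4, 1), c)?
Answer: Rational(-14195, 3) ≈ -4731.7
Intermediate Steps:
N = -57 (N = Add(7, -64) = -57)
Function('x')(S, c) = Add(Rational(4, 9), Mul(Rational(1, 9), c)) (Function('x')(S, c) = Mul(Rational(1, 9), Add(Mul(4, 1), c)) = Mul(Rational(1, 9), Add(4, c)) = Add(Rational(4, 9), Mul(Rational(1, 9), c)))
Mul(85, Add(Function('x')(-2, 8), N)) = Mul(85, Add(Add(Rational(4, 9), Mul(Rational(1, 9), 8)), -57)) = Mul(85, Add(Add(Rational(4, 9), Rational(8, 9)), -57)) = Mul(85, Add(Rational(4, 3), -57)) = Mul(85, Rational(-167, 3)) = Rational(-14195, 3)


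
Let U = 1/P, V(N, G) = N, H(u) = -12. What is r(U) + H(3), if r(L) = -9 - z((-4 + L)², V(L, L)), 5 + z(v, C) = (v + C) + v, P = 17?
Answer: -13619/289 ≈ -47.125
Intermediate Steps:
U = 1/17 ≈ 0.058824
z(v, C) = -5 + C + 2*v (z(v, C) = -5 + ((v + C) + v) = -5 + ((C + v) + v) = -5 + (C + 2*v) = -5 + C + 2*v)
r(L) = -4 - L - 2*(-4 + L)² (r(L) = -9 - (-5 + L + 2*(-4 + L)²) = -9 + (5 - L - 2*(-4 + L)²) = -4 - L - 2*(-4 + L)²)
r(U) + H(3) = (-36 - 2*(1/17)² + 15*(1/17)) - 12 = (-36 - 2*1/289 + 15/17) - 12 = (-36 - 2/289 + 15/17) - 12 = -10151/289 - 12 = -13619/289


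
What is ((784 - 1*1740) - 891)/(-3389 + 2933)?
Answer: 1847/456 ≈ 4.0504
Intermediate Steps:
((784 - 1*1740) - 891)/(-3389 + 2933) = ((784 - 1740) - 891)/(-456) = (-956 - 891)*(-1/456) = -1847*(-1/456) = 1847/456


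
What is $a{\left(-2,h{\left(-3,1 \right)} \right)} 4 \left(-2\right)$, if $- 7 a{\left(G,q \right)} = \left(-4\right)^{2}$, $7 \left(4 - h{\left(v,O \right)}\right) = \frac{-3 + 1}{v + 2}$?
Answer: $\frac{128}{7} \approx 18.286$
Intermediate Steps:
$h{\left(v,O \right)} = 4 + \frac{2}{7 \left(2 + v\right)}$ ($h{\left(v,O \right)} = 4 - \frac{\left(-3 + 1\right) \frac{1}{v + 2}}{7} = 4 - \frac{\left(-2\right) \frac{1}{2 + v}}{7} = 4 + \frac{2}{7 \left(2 + v\right)}$)
$a{\left(G,q \right)} = - \frac{16}{7}$ ($a{\left(G,q \right)} = - \frac{\left(-4\right)^{2}}{7} = \left(- \frac{1}{7}\right) 16 = - \frac{16}{7}$)
$a{\left(-2,h{\left(-3,1 \right)} \right)} 4 \left(-2\right) = \left(- \frac{16}{7}\right) 4 \left(-2\right) = \left(- \frac{64}{7}\right) \left(-2\right) = \frac{128}{7}$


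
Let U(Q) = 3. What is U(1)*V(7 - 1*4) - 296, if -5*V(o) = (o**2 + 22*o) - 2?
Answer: -1699/5 ≈ -339.80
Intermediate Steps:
V(o) = 2/5 - 22*o/5 - o**2/5 (V(o) = -((o**2 + 22*o) - 2)/5 = -(-2 + o**2 + 22*o)/5 = 2/5 - 22*o/5 - o**2/5)
U(1)*V(7 - 1*4) - 296 = 3*(2/5 - 22*(7 - 1*4)/5 - (7 - 1*4)**2/5) - 296 = 3*(2/5 - 22*(7 - 4)/5 - (7 - 4)**2/5) - 296 = 3*(2/5 - 22/5*3 - 1/5*3**2) - 296 = 3*(2/5 - 66/5 - 1/5*9) - 296 = 3*(2/5 - 66/5 - 9/5) - 296 = 3*(-73/5) - 296 = -219/5 - 296 = -1699/5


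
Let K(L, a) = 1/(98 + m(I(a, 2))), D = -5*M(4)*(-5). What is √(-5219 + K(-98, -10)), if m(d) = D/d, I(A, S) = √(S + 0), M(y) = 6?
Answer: √(-511461 - 391425*√2)/√(98 + 75*√2) ≈ 72.243*I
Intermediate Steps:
D = 150 (D = -5*6*(-5) = -30*(-5) = 150)
I(A, S) = √S
m(d) = 150/d
K(L, a) = 1/(98 + 75*√2) (K(L, a) = 1/(98 + 150/(√2)) = 1/(98 + 150*(√2/2)) = 1/(98 + 75*√2))
√(-5219 + K(-98, -10)) = √(-5219 + (-49/823 + 75*√2/1646)) = √(-4295286/823 + 75*√2/1646)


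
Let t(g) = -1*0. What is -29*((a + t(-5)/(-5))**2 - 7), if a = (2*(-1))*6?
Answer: -3973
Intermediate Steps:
t(g) = 0
a = -12 (a = -2*6 = -12)
-29*((a + t(-5)/(-5))**2 - 7) = -29*((-12 + 0/(-5))**2 - 7) = -29*((-12 + 0*(-1/5))**2 - 7) = -29*((-12 + 0)**2 - 7) = -29*((-12)**2 - 7) = -29*(144 - 7) = -29*137 = -3973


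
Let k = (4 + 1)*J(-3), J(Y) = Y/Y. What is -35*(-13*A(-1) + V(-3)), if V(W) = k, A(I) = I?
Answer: -630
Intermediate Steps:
J(Y) = 1
k = 5 (k = (4 + 1)*1 = 5*1 = 5)
V(W) = 5
-35*(-13*A(-1) + V(-3)) = -35*(-13*(-1) + 5) = -35*(13 + 5) = -35*18 = -630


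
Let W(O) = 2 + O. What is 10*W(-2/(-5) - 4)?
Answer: -16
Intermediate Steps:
10*W(-2/(-5) - 4) = 10*(2 + (-2/(-5) - 4)) = 10*(2 + (-⅕*(-2) - 4)) = 10*(2 + (⅖ - 4)) = 10*(2 - 18/5) = 10*(-8/5) = -16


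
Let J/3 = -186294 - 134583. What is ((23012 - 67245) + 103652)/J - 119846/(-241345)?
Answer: 101026996271/232326178695 ≈ 0.43485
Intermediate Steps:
J = -962631 (J = 3*(-186294 - 134583) = 3*(-320877) = -962631)
((23012 - 67245) + 103652)/J - 119846/(-241345) = ((23012 - 67245) + 103652)/(-962631) - 119846/(-241345) = (-44233 + 103652)*(-1/962631) - 119846*(-1/241345) = 59419*(-1/962631) + 119846/241345 = -59419/962631 + 119846/241345 = 101026996271/232326178695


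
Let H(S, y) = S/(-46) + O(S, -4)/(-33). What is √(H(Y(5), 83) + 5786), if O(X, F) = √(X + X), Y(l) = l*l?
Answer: √(13331566314 - 349140*√2)/1518 ≈ 76.061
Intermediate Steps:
Y(l) = l²
O(X, F) = √2*√X (O(X, F) = √(2*X) = √2*√X)
H(S, y) = -S/46 - √2*√S/33 (H(S, y) = S/(-46) + (√2*√S)/(-33) = S*(-1/46) + (√2*√S)*(-1/33) = -S/46 - √2*√S/33)
√(H(Y(5), 83) + 5786) = √((-1/46*5² - √2*√(5²)/33) + 5786) = √((-1/46*25 - √2*√25/33) + 5786) = √((-25/46 - 1/33*√2*5) + 5786) = √((-25/46 - 5*√2/33) + 5786) = √(266131/46 - 5*√2/33)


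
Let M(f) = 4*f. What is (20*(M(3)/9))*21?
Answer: 560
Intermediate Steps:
(20*(M(3)/9))*21 = (20*((4*3)/9))*21 = (20*(12*(⅑)))*21 = (20*(4/3))*21 = (80/3)*21 = 560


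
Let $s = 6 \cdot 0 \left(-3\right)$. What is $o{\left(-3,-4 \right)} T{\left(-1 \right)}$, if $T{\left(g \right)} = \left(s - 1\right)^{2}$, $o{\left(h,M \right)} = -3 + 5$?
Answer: $2$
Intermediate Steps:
$s = 0$ ($s = 0 \left(-3\right) = 0$)
$o{\left(h,M \right)} = 2$
$T{\left(g \right)} = 1$ ($T{\left(g \right)} = \left(0 - 1\right)^{2} = \left(-1\right)^{2} = 1$)
$o{\left(-3,-4 \right)} T{\left(-1 \right)} = 2 \cdot 1 = 2$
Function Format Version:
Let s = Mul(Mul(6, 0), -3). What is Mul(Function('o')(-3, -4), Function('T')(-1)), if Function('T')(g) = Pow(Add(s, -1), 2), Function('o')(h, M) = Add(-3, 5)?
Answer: 2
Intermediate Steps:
s = 0 (s = Mul(0, -3) = 0)
Function('o')(h, M) = 2
Function('T')(g) = 1 (Function('T')(g) = Pow(Add(0, -1), 2) = Pow(-1, 2) = 1)
Mul(Function('o')(-3, -4), Function('T')(-1)) = Mul(2, 1) = 2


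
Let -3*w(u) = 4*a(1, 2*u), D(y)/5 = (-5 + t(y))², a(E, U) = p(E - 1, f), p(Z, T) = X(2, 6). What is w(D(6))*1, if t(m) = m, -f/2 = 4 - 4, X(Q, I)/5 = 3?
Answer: -20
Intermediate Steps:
X(Q, I) = 15 (X(Q, I) = 5*3 = 15)
f = 0 (f = -2*(4 - 4) = -2*0 = 0)
p(Z, T) = 15
a(E, U) = 15
D(y) = 5*(-5 + y)²
w(u) = -20 (w(u) = -4*15/3 = -⅓*60 = -20)
w(D(6))*1 = -20*1 = -20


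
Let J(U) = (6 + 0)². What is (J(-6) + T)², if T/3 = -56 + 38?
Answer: 324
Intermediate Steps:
J(U) = 36 (J(U) = 6² = 36)
T = -54 (T = 3*(-56 + 38) = 3*(-18) = -54)
(J(-6) + T)² = (36 - 54)² = (-18)² = 324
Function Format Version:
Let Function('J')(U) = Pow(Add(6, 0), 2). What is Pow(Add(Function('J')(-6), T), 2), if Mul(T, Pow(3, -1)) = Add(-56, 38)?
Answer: 324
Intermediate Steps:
Function('J')(U) = 36 (Function('J')(U) = Pow(6, 2) = 36)
T = -54 (T = Mul(3, Add(-56, 38)) = Mul(3, -18) = -54)
Pow(Add(Function('J')(-6), T), 2) = Pow(Add(36, -54), 2) = Pow(-18, 2) = 324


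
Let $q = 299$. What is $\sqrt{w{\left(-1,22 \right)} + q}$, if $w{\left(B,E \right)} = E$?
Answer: $\sqrt{321} \approx 17.916$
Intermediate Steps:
$\sqrt{w{\left(-1,22 \right)} + q} = \sqrt{22 + 299} = \sqrt{321}$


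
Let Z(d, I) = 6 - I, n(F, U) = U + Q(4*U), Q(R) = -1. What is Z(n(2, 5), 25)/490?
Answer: -19/490 ≈ -0.038776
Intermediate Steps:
n(F, U) = -1 + U (n(F, U) = U - 1 = -1 + U)
Z(n(2, 5), 25)/490 = (6 - 1*25)/490 = (6 - 25)*(1/490) = -19*1/490 = -19/490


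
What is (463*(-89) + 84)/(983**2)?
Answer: -41123/966289 ≈ -0.042558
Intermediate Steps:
(463*(-89) + 84)/(983**2) = (-41207 + 84)/966289 = -41123*1/966289 = -41123/966289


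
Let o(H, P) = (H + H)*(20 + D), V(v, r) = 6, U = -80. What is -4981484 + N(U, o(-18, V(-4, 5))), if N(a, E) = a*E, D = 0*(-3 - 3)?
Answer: -4923884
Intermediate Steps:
D = 0 (D = 0*(-6) = 0)
o(H, P) = 40*H (o(H, P) = (H + H)*(20 + 0) = (2*H)*20 = 40*H)
N(a, E) = E*a
-4981484 + N(U, o(-18, V(-4, 5))) = -4981484 + (40*(-18))*(-80) = -4981484 - 720*(-80) = -4981484 + 57600 = -4923884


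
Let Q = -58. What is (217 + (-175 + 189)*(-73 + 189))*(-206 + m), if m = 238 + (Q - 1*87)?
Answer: -208033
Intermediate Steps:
m = 93 (m = 238 + (-58 - 1*87) = 238 + (-58 - 87) = 238 - 145 = 93)
(217 + (-175 + 189)*(-73 + 189))*(-206 + m) = (217 + (-175 + 189)*(-73 + 189))*(-206 + 93) = (217 + 14*116)*(-113) = (217 + 1624)*(-113) = 1841*(-113) = -208033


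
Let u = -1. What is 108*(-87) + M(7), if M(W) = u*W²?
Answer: -9445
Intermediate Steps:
M(W) = -W²
108*(-87) + M(7) = 108*(-87) - 1*7² = -9396 - 1*49 = -9396 - 49 = -9445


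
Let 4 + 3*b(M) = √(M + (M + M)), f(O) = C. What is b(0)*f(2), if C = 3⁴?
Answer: -108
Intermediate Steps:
C = 81
f(O) = 81
b(M) = -4/3 + √3*√M/3 (b(M) = -4/3 + √(M + (M + M))/3 = -4/3 + √(M + 2*M)/3 = -4/3 + √(3*M)/3 = -4/3 + (√3*√M)/3 = -4/3 + √3*√M/3)
b(0)*f(2) = (-4/3 + √3*√0/3)*81 = (-4/3 + (⅓)*√3*0)*81 = (-4/3 + 0)*81 = -4/3*81 = -108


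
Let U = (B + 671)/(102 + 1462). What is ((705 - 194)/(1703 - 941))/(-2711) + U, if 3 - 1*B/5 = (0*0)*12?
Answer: 177040906/403860381 ≈ 0.43837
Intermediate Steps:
B = 15 (B = 15 - 5*0*0*12 = 15 - 0*12 = 15 - 5*0 = 15 + 0 = 15)
U = 343/782 (U = (15 + 671)/(102 + 1462) = 686/1564 = 686*(1/1564) = 343/782 ≈ 0.43862)
((705 - 194)/(1703 - 941))/(-2711) + U = ((705 - 194)/(1703 - 941))/(-2711) + 343/782 = (511/762)*(-1/2711) + 343/782 = -511/2065782 + 343/782 = 177040906/403860381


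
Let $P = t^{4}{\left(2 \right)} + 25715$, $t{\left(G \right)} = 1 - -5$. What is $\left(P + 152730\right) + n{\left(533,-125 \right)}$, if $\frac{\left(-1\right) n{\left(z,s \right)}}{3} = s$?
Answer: $180116$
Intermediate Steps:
$n{\left(z,s \right)} = - 3 s$
$t{\left(G \right)} = 6$ ($t{\left(G \right)} = 1 + 5 = 6$)
$P = 27011$ ($P = 6^{4} + 25715 = 1296 + 25715 = 27011$)
$\left(P + 152730\right) + n{\left(533,-125 \right)} = \left(27011 + 152730\right) - -375 = 179741 + 375 = 180116$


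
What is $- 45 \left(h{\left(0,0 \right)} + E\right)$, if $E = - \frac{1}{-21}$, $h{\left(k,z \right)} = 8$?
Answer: $- \frac{2535}{7} \approx -362.14$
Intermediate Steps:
$E = \frac{1}{21}$ ($E = \left(-1\right) \left(- \frac{1}{21}\right) = \frac{1}{21} \approx 0.047619$)
$- 45 \left(h{\left(0,0 \right)} + E\right) = - 45 \left(8 + \frac{1}{21}\right) = \left(-45\right) \frac{169}{21} = - \frac{2535}{7}$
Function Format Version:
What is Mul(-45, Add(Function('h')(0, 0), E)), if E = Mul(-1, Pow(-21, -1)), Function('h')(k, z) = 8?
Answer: Rational(-2535, 7) ≈ -362.14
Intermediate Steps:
E = Rational(1, 21) (E = Mul(-1, Rational(-1, 21)) = Rational(1, 21) ≈ 0.047619)
Mul(-45, Add(Function('h')(0, 0), E)) = Mul(-45, Add(8, Rational(1, 21))) = Mul(-45, Rational(169, 21)) = Rational(-2535, 7)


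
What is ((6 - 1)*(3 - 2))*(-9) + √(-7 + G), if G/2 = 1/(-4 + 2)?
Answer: -45 + 2*I*√2 ≈ -45.0 + 2.8284*I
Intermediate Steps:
G = -1 (G = 2/(-4 + 2) = 2/(-2) = 2*(-½) = -1)
((6 - 1)*(3 - 2))*(-9) + √(-7 + G) = ((6 - 1)*(3 - 2))*(-9) + √(-7 - 1) = (5*1)*(-9) + √(-8) = 5*(-9) + 2*I*√2 = -45 + 2*I*√2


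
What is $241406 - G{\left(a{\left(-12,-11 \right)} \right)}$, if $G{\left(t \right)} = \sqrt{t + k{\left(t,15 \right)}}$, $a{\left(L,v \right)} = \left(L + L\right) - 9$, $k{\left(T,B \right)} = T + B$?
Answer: $241406 - i \sqrt{51} \approx 2.4141 \cdot 10^{5} - 7.1414 i$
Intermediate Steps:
$k{\left(T,B \right)} = B + T$
$a{\left(L,v \right)} = -9 + 2 L$ ($a{\left(L,v \right)} = 2 L - 9 = -9 + 2 L$)
$G{\left(t \right)} = \sqrt{15 + 2 t}$ ($G{\left(t \right)} = \sqrt{t + \left(15 + t\right)} = \sqrt{15 + 2 t}$)
$241406 - G{\left(a{\left(-12,-11 \right)} \right)} = 241406 - \sqrt{15 + 2 \left(-9 + 2 \left(-12\right)\right)} = 241406 - \sqrt{15 + 2 \left(-9 - 24\right)} = 241406 - \sqrt{15 + 2 \left(-33\right)} = 241406 - \sqrt{15 - 66} = 241406 - \sqrt{-51} = 241406 - i \sqrt{51}$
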